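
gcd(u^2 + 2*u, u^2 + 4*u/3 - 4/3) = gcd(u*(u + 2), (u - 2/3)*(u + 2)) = u + 2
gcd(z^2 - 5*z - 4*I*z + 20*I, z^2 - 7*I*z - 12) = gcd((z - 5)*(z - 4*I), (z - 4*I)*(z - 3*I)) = z - 4*I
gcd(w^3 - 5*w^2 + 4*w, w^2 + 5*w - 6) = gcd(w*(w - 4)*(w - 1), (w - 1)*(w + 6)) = w - 1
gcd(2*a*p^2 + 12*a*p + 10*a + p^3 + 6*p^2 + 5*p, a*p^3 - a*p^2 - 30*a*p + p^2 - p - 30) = p + 5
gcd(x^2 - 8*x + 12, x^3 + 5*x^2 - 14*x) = x - 2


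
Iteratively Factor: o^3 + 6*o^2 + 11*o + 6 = (o + 3)*(o^2 + 3*o + 2) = (o + 2)*(o + 3)*(o + 1)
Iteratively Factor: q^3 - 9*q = (q - 3)*(q^2 + 3*q) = (q - 3)*(q + 3)*(q)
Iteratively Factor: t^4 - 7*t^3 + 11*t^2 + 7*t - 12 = (t + 1)*(t^3 - 8*t^2 + 19*t - 12) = (t - 4)*(t + 1)*(t^2 - 4*t + 3) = (t - 4)*(t - 1)*(t + 1)*(t - 3)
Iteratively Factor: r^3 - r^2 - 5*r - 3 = (r + 1)*(r^2 - 2*r - 3) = (r + 1)^2*(r - 3)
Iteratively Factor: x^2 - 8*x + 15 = (x - 3)*(x - 5)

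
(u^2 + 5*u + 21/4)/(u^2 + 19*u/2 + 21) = (u + 3/2)/(u + 6)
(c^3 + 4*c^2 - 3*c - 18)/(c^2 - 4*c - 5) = (-c^3 - 4*c^2 + 3*c + 18)/(-c^2 + 4*c + 5)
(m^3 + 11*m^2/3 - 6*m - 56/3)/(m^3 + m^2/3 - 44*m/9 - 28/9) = 3*(m + 4)/(3*m + 2)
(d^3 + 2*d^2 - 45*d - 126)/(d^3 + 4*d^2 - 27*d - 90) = (d - 7)/(d - 5)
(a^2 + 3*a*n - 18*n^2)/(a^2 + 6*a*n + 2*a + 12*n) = (a - 3*n)/(a + 2)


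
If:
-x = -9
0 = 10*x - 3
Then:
No Solution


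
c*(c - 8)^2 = c^3 - 16*c^2 + 64*c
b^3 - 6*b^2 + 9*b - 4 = (b - 4)*(b - 1)^2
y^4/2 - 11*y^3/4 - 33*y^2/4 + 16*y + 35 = (y/2 + 1)*(y - 7)*(y - 5/2)*(y + 2)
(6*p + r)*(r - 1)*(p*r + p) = 6*p^2*r^2 - 6*p^2 + p*r^3 - p*r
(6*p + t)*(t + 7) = 6*p*t + 42*p + t^2 + 7*t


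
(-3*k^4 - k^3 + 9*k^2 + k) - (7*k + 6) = -3*k^4 - k^3 + 9*k^2 - 6*k - 6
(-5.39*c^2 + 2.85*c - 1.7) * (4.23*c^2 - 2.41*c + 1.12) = -22.7997*c^4 + 25.0454*c^3 - 20.0963*c^2 + 7.289*c - 1.904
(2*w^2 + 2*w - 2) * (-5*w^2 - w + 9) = -10*w^4 - 12*w^3 + 26*w^2 + 20*w - 18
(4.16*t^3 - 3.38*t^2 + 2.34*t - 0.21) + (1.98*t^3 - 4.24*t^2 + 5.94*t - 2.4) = 6.14*t^3 - 7.62*t^2 + 8.28*t - 2.61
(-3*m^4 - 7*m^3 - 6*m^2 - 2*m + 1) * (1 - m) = 3*m^5 + 4*m^4 - m^3 - 4*m^2 - 3*m + 1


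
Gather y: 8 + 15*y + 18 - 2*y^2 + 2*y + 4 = -2*y^2 + 17*y + 30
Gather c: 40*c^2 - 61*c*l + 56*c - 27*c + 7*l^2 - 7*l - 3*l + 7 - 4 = 40*c^2 + c*(29 - 61*l) + 7*l^2 - 10*l + 3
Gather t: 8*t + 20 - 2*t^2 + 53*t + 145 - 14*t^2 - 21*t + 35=-16*t^2 + 40*t + 200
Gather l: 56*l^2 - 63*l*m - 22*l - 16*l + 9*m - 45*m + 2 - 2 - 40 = 56*l^2 + l*(-63*m - 38) - 36*m - 40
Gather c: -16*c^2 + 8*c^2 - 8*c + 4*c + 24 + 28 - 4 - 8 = -8*c^2 - 4*c + 40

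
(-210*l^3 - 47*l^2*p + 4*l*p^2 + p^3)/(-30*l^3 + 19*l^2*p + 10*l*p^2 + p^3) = (-7*l + p)/(-l + p)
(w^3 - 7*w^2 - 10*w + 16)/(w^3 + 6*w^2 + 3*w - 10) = (w - 8)/(w + 5)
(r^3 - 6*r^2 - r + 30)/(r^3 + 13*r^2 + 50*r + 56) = (r^2 - 8*r + 15)/(r^2 + 11*r + 28)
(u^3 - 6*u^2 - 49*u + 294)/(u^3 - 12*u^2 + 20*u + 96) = (u^2 - 49)/(u^2 - 6*u - 16)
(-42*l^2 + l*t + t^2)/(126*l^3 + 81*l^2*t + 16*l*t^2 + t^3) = (-6*l + t)/(18*l^2 + 9*l*t + t^2)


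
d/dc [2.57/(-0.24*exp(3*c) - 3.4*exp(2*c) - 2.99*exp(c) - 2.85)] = (1.8504*exp(2*c) + 17.476*exp(c) + 7.6843)*exp(c)/(0.24*exp(3*c) + 3.4*exp(2*c) + 2.99*exp(c) + 2.85)^2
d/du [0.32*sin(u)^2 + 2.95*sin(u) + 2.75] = (0.64*sin(u) + 2.95)*cos(u)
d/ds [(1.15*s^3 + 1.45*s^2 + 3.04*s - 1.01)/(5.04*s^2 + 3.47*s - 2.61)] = (5.796*s^4 + 7.981*s^3 - 19.2946*s^2 + 2.6118*s - 4.4297)/(25.4016*s^4 + 34.9776*s^3 - 14.2679*s^2 - 18.1134*s + 6.8121)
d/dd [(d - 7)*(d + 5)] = 2*d - 2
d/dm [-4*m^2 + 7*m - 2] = 7 - 8*m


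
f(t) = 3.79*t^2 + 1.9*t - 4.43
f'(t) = 7.58*t + 1.9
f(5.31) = 112.52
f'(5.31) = 42.15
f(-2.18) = 9.44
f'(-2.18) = -14.62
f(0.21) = -3.86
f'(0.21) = 3.49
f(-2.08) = 8.02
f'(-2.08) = -13.87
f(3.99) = 63.49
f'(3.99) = 32.14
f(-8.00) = 222.93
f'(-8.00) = -58.74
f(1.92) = 13.19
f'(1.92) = 16.45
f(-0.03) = -4.48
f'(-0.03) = 1.67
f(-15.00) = 819.82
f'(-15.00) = -111.80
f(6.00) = 143.41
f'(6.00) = 47.38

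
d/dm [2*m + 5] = 2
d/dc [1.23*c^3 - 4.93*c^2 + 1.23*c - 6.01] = 3.69*c^2 - 9.86*c + 1.23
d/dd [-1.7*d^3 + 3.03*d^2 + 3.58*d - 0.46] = -5.1*d^2 + 6.06*d + 3.58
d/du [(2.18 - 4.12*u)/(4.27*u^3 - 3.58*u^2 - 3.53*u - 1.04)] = (35.1848*u^3 - 42.6754*u^2 + 15.6088*u + 11.9802)/(18.2329*u^6 - 30.5732*u^5 - 17.3298*u^4 + 16.3932*u^3 + 19.9073*u^2 + 7.3424*u + 1.0816)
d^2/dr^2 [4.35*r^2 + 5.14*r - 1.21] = 8.70000000000000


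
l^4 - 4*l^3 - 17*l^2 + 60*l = l*(l - 5)*(l - 3)*(l + 4)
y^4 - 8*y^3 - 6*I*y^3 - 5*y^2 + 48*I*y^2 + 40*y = y*(y - 8)*(y - 5*I)*(y - I)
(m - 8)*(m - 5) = m^2 - 13*m + 40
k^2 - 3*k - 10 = (k - 5)*(k + 2)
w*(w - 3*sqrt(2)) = w^2 - 3*sqrt(2)*w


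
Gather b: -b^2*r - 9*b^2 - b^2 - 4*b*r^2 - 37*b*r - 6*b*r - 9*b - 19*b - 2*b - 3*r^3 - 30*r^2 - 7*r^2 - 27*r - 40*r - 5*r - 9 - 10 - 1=b^2*(-r - 10) + b*(-4*r^2 - 43*r - 30) - 3*r^3 - 37*r^2 - 72*r - 20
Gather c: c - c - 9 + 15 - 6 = 0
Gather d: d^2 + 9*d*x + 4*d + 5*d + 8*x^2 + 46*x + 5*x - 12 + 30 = d^2 + d*(9*x + 9) + 8*x^2 + 51*x + 18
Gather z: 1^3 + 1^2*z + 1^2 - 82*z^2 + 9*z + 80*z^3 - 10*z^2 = 80*z^3 - 92*z^2 + 10*z + 2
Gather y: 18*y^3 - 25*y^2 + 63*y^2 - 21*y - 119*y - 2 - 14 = 18*y^3 + 38*y^2 - 140*y - 16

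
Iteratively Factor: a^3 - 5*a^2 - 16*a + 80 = (a - 4)*(a^2 - a - 20) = (a - 4)*(a + 4)*(a - 5)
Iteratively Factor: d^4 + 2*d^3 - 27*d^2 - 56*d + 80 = (d + 4)*(d^3 - 2*d^2 - 19*d + 20) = (d - 5)*(d + 4)*(d^2 + 3*d - 4) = (d - 5)*(d + 4)^2*(d - 1)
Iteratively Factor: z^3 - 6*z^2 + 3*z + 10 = (z + 1)*(z^2 - 7*z + 10) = (z - 5)*(z + 1)*(z - 2)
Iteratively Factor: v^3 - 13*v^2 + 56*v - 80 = (v - 5)*(v^2 - 8*v + 16) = (v - 5)*(v - 4)*(v - 4)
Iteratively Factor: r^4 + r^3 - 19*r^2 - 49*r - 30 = (r - 5)*(r^3 + 6*r^2 + 11*r + 6) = (r - 5)*(r + 2)*(r^2 + 4*r + 3) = (r - 5)*(r + 2)*(r + 3)*(r + 1)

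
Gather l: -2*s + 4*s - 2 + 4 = 2*s + 2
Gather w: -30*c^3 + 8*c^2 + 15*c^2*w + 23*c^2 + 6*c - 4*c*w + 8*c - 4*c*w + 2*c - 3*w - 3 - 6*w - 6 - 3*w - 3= -30*c^3 + 31*c^2 + 16*c + w*(15*c^2 - 8*c - 12) - 12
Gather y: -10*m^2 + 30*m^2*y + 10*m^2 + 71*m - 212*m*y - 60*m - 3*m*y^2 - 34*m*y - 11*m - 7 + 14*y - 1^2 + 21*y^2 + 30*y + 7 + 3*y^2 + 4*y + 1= y^2*(24 - 3*m) + y*(30*m^2 - 246*m + 48)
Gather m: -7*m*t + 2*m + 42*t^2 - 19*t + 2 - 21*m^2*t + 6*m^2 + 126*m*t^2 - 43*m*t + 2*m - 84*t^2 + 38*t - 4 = m^2*(6 - 21*t) + m*(126*t^2 - 50*t + 4) - 42*t^2 + 19*t - 2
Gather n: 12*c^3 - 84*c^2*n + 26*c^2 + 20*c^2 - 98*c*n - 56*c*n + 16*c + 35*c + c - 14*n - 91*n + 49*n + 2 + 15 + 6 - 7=12*c^3 + 46*c^2 + 52*c + n*(-84*c^2 - 154*c - 56) + 16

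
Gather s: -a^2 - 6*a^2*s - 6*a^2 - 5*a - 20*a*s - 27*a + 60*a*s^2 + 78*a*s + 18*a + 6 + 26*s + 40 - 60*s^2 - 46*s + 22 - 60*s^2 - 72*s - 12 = -7*a^2 - 14*a + s^2*(60*a - 120) + s*(-6*a^2 + 58*a - 92) + 56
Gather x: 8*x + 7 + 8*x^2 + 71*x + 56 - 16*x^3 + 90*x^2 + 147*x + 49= -16*x^3 + 98*x^2 + 226*x + 112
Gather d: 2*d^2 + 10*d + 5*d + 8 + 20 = 2*d^2 + 15*d + 28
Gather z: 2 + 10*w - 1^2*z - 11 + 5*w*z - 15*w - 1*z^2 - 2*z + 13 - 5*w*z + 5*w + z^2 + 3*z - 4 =0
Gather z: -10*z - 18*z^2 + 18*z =-18*z^2 + 8*z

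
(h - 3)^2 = h^2 - 6*h + 9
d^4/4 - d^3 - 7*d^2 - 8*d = d*(d/4 + 1/2)*(d - 8)*(d + 2)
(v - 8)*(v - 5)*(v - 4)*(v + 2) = v^4 - 15*v^3 + 58*v^2 + 24*v - 320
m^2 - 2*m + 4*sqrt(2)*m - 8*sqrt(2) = (m - 2)*(m + 4*sqrt(2))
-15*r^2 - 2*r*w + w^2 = (-5*r + w)*(3*r + w)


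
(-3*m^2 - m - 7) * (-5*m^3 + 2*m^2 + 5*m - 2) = 15*m^5 - m^4 + 18*m^3 - 13*m^2 - 33*m + 14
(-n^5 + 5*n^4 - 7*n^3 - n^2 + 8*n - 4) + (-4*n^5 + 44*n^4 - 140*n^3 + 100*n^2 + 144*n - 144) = -5*n^5 + 49*n^4 - 147*n^3 + 99*n^2 + 152*n - 148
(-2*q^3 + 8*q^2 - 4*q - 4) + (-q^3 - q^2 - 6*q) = -3*q^3 + 7*q^2 - 10*q - 4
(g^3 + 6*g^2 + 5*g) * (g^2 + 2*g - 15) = g^5 + 8*g^4 + 2*g^3 - 80*g^2 - 75*g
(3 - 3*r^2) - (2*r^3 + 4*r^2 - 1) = -2*r^3 - 7*r^2 + 4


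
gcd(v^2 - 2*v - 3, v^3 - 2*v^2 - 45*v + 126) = v - 3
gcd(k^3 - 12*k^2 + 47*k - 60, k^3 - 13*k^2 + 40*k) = k - 5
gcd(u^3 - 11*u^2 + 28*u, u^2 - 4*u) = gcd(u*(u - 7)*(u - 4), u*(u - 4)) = u^2 - 4*u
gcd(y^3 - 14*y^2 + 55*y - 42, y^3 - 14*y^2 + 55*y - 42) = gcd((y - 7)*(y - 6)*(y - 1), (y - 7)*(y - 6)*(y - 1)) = y^3 - 14*y^2 + 55*y - 42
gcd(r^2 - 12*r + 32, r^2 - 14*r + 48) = r - 8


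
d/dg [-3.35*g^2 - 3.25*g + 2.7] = -6.7*g - 3.25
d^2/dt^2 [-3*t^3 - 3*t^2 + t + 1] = -18*t - 6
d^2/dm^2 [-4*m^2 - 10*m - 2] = -8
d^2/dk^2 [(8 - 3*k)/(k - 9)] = -38/(k - 9)^3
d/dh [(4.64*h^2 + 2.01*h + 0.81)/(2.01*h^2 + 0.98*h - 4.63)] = (0.507099999999999*h^2 - 46.2226*h - 10.1001)/(4.0401*h^4 + 3.9396*h^3 - 17.6522*h^2 - 9.0748*h + 21.4369)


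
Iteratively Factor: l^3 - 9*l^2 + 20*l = (l)*(l^2 - 9*l + 20) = l*(l - 5)*(l - 4)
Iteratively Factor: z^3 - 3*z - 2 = (z + 1)*(z^2 - z - 2) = (z - 2)*(z + 1)*(z + 1)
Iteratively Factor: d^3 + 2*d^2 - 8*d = (d - 2)*(d^2 + 4*d) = (d - 2)*(d + 4)*(d)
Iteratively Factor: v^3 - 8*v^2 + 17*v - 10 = (v - 1)*(v^2 - 7*v + 10) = (v - 2)*(v - 1)*(v - 5)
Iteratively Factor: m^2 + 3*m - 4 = (m + 4)*(m - 1)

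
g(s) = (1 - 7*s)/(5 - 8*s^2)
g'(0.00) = -1.40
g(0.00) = 0.20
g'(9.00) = -0.01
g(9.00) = 0.10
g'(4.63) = -0.04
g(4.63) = 0.19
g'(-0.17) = -1.73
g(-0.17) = 0.46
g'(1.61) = -0.62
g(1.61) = 0.65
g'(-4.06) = -0.06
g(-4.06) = -0.23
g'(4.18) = -0.05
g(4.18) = 0.21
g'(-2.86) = -0.15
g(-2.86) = -0.35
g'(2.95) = -0.11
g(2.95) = 0.30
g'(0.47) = -3.81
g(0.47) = -0.71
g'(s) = 16*s*(1 - 7*s)/(5 - 8*s^2)^2 - 7/(5 - 8*s^2) = (-56*s^2 + 16*s - 35)/(64*s^4 - 80*s^2 + 25)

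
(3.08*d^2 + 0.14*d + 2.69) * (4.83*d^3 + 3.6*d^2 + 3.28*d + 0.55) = 14.8764*d^5 + 11.7642*d^4 + 23.5991*d^3 + 11.8372*d^2 + 8.9002*d + 1.4795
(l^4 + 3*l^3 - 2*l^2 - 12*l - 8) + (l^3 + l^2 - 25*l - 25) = l^4 + 4*l^3 - l^2 - 37*l - 33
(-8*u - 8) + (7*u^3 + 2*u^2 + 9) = 7*u^3 + 2*u^2 - 8*u + 1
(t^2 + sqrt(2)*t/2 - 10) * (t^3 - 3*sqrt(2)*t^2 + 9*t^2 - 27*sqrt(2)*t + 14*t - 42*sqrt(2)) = t^5 - 5*sqrt(2)*t^4/2 + 9*t^4 - 45*sqrt(2)*t^3/2 + t^3 - 117*t^2 - 5*sqrt(2)*t^2 - 182*t + 270*sqrt(2)*t + 420*sqrt(2)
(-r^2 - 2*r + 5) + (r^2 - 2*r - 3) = 2 - 4*r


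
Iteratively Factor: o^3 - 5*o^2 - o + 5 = (o - 5)*(o^2 - 1) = (o - 5)*(o - 1)*(o + 1)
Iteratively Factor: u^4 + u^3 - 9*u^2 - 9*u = (u)*(u^3 + u^2 - 9*u - 9) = u*(u + 3)*(u^2 - 2*u - 3) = u*(u - 3)*(u + 3)*(u + 1)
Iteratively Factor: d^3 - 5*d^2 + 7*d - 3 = (d - 1)*(d^2 - 4*d + 3) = (d - 3)*(d - 1)*(d - 1)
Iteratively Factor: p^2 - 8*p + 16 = (p - 4)*(p - 4)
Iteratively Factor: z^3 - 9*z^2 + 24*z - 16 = (z - 1)*(z^2 - 8*z + 16) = (z - 4)*(z - 1)*(z - 4)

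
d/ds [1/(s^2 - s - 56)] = (1 - 2*s)/(-s^2 + s + 56)^2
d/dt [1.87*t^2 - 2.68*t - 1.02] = 3.74*t - 2.68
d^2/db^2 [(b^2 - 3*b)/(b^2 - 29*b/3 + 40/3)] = 120*(3*b^3 - 18*b^2 + 54*b - 94)/(27*b^6 - 783*b^5 + 8649*b^4 - 45269*b^3 + 115320*b^2 - 139200*b + 64000)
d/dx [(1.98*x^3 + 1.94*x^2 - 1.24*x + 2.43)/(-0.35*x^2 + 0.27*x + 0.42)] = (-0.693*x^4 + 1.0692*x^3 + 2.5846*x^2 + 3.3306*x - 1.1769)/(0.1225*x^4 - 0.189*x^3 - 0.2211*x^2 + 0.2268*x + 0.1764)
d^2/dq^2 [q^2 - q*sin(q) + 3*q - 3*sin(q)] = q*sin(q) + 3*sin(q) - 2*cos(q) + 2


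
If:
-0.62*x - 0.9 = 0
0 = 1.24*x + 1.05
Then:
No Solution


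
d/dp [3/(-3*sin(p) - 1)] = 9*cos(p)/(3*sin(p) + 1)^2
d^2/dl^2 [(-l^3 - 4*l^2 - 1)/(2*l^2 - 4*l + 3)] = 2*(-42*l^3 + 96*l^2 - 3*l - 46)/(8*l^6 - 48*l^5 + 132*l^4 - 208*l^3 + 198*l^2 - 108*l + 27)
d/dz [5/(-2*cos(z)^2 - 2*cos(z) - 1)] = -(10*sin(z) + 10*sin(2*z))/(2*cos(z) + cos(2*z) + 2)^2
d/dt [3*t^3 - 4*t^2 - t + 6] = 9*t^2 - 8*t - 1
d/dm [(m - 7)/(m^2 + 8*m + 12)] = (m^2 + 8*m - 2*(m - 7)*(m + 4) + 12)/(m^2 + 8*m + 12)^2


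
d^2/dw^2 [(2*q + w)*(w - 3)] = 2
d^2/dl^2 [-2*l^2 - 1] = -4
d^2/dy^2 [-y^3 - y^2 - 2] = -6*y - 2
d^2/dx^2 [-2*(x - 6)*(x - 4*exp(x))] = 8*x*exp(x) - 32*exp(x) - 4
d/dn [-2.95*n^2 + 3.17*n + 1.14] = 3.17 - 5.9*n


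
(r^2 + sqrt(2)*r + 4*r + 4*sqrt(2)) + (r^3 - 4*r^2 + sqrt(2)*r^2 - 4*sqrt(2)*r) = r^3 - 3*r^2 + sqrt(2)*r^2 - 3*sqrt(2)*r + 4*r + 4*sqrt(2)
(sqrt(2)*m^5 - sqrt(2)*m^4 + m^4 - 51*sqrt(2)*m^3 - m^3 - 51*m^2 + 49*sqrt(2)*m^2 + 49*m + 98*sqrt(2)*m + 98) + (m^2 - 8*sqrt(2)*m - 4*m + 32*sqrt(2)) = sqrt(2)*m^5 - sqrt(2)*m^4 + m^4 - 51*sqrt(2)*m^3 - m^3 - 50*m^2 + 49*sqrt(2)*m^2 + 45*m + 90*sqrt(2)*m + 32*sqrt(2) + 98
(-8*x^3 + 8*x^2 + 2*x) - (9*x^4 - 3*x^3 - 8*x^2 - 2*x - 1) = -9*x^4 - 5*x^3 + 16*x^2 + 4*x + 1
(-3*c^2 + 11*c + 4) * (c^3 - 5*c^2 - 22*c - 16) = -3*c^5 + 26*c^4 + 15*c^3 - 214*c^2 - 264*c - 64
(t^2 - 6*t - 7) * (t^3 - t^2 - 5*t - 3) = t^5 - 7*t^4 - 6*t^3 + 34*t^2 + 53*t + 21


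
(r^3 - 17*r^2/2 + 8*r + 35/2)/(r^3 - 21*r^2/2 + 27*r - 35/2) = (r + 1)/(r - 1)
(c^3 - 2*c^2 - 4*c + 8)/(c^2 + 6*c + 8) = (c^2 - 4*c + 4)/(c + 4)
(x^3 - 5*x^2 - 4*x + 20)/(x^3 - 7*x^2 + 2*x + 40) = (x - 2)/(x - 4)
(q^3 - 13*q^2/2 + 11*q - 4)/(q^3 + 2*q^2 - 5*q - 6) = (q^2 - 9*q/2 + 2)/(q^2 + 4*q + 3)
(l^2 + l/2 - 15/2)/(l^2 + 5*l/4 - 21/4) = 2*(2*l - 5)/(4*l - 7)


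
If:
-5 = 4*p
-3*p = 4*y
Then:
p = -5/4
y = 15/16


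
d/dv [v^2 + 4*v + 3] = 2*v + 4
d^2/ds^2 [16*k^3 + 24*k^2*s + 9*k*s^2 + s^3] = 18*k + 6*s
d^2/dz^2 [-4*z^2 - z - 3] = -8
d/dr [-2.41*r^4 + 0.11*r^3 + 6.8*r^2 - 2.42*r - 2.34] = -9.64*r^3 + 0.33*r^2 + 13.6*r - 2.42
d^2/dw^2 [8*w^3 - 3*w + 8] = 48*w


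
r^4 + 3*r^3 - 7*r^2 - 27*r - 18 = (r - 3)*(r + 1)*(r + 2)*(r + 3)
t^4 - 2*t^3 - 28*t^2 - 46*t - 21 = (t - 7)*(t + 1)^2*(t + 3)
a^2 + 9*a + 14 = (a + 2)*(a + 7)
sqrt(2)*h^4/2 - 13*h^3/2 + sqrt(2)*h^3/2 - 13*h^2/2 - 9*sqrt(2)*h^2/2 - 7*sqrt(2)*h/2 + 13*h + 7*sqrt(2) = (h/2 + 1)*(h - 1)*(h - 7*sqrt(2))*(sqrt(2)*h + 1)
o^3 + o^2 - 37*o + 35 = (o - 5)*(o - 1)*(o + 7)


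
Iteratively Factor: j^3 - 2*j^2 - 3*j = (j + 1)*(j^2 - 3*j) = j*(j + 1)*(j - 3)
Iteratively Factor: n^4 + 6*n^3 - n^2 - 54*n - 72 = (n + 4)*(n^3 + 2*n^2 - 9*n - 18) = (n + 3)*(n + 4)*(n^2 - n - 6) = (n + 2)*(n + 3)*(n + 4)*(n - 3)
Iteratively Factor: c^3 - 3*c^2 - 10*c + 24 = (c - 2)*(c^2 - c - 12) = (c - 2)*(c + 3)*(c - 4)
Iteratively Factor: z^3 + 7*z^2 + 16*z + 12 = (z + 2)*(z^2 + 5*z + 6) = (z + 2)^2*(z + 3)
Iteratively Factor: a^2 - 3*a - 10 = (a + 2)*(a - 5)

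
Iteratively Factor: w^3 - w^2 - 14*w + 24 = (w - 3)*(w^2 + 2*w - 8) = (w - 3)*(w - 2)*(w + 4)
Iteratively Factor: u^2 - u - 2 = (u + 1)*(u - 2)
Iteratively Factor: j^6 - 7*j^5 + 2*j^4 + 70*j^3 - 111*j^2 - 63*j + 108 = (j + 3)*(j^5 - 10*j^4 + 32*j^3 - 26*j^2 - 33*j + 36) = (j + 1)*(j + 3)*(j^4 - 11*j^3 + 43*j^2 - 69*j + 36) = (j - 1)*(j + 1)*(j + 3)*(j^3 - 10*j^2 + 33*j - 36) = (j - 3)*(j - 1)*(j + 1)*(j + 3)*(j^2 - 7*j + 12) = (j - 4)*(j - 3)*(j - 1)*(j + 1)*(j + 3)*(j - 3)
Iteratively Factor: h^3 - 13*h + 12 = (h + 4)*(h^2 - 4*h + 3) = (h - 3)*(h + 4)*(h - 1)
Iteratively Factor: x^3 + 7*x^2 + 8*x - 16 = (x - 1)*(x^2 + 8*x + 16) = (x - 1)*(x + 4)*(x + 4)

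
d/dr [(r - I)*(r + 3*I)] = 2*r + 2*I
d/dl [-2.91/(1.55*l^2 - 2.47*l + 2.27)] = (9.021*l - 7.1877)/(1.55*l^2 - 2.47*l + 2.27)^2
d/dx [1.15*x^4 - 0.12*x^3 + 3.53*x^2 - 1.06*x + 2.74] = 4.6*x^3 - 0.36*x^2 + 7.06*x - 1.06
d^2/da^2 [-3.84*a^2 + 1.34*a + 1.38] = -7.68000000000000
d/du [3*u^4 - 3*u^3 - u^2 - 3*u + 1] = 12*u^3 - 9*u^2 - 2*u - 3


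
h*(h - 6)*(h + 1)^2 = h^4 - 4*h^3 - 11*h^2 - 6*h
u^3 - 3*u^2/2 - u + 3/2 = (u - 3/2)*(u - 1)*(u + 1)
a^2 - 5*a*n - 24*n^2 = (a - 8*n)*(a + 3*n)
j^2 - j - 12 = (j - 4)*(j + 3)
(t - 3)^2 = t^2 - 6*t + 9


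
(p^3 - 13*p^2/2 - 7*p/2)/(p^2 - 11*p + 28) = p*(2*p + 1)/(2*(p - 4))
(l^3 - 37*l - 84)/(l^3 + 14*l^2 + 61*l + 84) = (l - 7)/(l + 7)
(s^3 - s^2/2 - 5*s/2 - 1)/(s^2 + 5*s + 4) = (s^2 - 3*s/2 - 1)/(s + 4)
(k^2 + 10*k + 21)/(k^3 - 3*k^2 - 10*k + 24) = (k + 7)/(k^2 - 6*k + 8)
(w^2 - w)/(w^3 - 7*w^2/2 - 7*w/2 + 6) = 2*w/(2*w^2 - 5*w - 12)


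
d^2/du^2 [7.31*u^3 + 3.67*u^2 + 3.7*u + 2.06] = 43.86*u + 7.34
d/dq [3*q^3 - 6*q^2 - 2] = 3*q*(3*q - 4)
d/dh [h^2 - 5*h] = 2*h - 5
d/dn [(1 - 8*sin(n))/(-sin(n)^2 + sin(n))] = (-8*cos(n) + 2/tan(n) - cos(n)/sin(n)^2)/(sin(n) - 1)^2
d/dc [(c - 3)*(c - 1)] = 2*c - 4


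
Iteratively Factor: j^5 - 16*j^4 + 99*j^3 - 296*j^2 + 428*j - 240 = (j - 5)*(j^4 - 11*j^3 + 44*j^2 - 76*j + 48) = (j - 5)*(j - 3)*(j^3 - 8*j^2 + 20*j - 16) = (j - 5)*(j - 3)*(j - 2)*(j^2 - 6*j + 8) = (j - 5)*(j - 4)*(j - 3)*(j - 2)*(j - 2)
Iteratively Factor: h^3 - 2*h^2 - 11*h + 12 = (h - 4)*(h^2 + 2*h - 3) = (h - 4)*(h + 3)*(h - 1)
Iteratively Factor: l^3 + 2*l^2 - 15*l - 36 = (l - 4)*(l^2 + 6*l + 9) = (l - 4)*(l + 3)*(l + 3)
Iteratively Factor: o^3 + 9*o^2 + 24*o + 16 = (o + 4)*(o^2 + 5*o + 4) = (o + 4)^2*(o + 1)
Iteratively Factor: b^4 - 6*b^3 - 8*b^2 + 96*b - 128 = (b - 4)*(b^3 - 2*b^2 - 16*b + 32) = (b - 4)*(b - 2)*(b^2 - 16) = (b - 4)^2*(b - 2)*(b + 4)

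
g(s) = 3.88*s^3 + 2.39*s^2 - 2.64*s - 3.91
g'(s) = 11.64*s^2 + 4.78*s - 2.64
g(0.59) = -3.84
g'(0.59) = 4.23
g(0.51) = -4.12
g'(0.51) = 2.83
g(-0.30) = -3.01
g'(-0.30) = -3.03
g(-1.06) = -3.05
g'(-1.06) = 5.37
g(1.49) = 10.30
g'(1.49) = 30.32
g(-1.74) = -12.52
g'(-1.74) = 24.28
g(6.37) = 1079.13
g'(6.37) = 500.12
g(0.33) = -4.38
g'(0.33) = 0.20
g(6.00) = 904.37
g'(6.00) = 445.08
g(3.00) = 114.44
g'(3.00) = 116.46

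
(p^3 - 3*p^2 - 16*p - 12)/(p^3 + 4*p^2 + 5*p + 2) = (p - 6)/(p + 1)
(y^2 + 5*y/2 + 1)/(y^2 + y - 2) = (y + 1/2)/(y - 1)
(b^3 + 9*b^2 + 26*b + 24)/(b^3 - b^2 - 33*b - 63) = (b^2 + 6*b + 8)/(b^2 - 4*b - 21)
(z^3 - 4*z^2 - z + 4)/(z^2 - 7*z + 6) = (z^2 - 3*z - 4)/(z - 6)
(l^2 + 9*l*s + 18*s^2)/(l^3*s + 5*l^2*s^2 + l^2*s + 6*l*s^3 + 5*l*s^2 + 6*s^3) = (l + 6*s)/(s*(l^2 + 2*l*s + l + 2*s))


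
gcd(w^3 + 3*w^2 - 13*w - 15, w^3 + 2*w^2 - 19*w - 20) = w^2 + 6*w + 5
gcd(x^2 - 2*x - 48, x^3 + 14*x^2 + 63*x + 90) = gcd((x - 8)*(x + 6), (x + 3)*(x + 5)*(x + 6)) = x + 6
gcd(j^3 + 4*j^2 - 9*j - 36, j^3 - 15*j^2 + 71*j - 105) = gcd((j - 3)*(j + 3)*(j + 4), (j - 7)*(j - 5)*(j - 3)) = j - 3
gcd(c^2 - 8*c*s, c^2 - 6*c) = c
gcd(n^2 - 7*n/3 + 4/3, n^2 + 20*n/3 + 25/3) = 1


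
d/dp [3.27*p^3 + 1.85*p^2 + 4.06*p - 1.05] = 9.81*p^2 + 3.7*p + 4.06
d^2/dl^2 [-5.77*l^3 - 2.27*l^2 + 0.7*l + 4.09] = -34.62*l - 4.54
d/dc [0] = 0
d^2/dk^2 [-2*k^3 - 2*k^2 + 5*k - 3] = -12*k - 4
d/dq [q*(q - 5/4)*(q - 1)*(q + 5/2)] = 4*q^3 + 3*q^2/4 - 35*q/4 + 25/8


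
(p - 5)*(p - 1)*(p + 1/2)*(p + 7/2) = p^4 - 2*p^3 - 69*p^2/4 + 19*p/2 + 35/4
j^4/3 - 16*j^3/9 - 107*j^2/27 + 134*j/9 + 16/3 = (j/3 + 1)*(j - 6)*(j - 8/3)*(j + 1/3)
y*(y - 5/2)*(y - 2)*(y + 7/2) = y^4 - y^3 - 43*y^2/4 + 35*y/2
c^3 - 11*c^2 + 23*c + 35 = (c - 7)*(c - 5)*(c + 1)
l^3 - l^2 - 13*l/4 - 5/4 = (l - 5/2)*(l + 1/2)*(l + 1)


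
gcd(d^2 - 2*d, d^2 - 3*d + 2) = d - 2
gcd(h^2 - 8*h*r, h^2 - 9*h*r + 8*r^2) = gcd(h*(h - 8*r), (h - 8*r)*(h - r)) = -h + 8*r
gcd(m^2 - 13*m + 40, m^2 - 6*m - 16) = m - 8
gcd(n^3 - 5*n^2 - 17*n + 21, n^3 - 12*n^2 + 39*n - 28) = n^2 - 8*n + 7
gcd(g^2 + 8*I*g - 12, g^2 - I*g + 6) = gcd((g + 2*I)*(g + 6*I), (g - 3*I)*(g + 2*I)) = g + 2*I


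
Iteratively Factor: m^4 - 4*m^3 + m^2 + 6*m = (m)*(m^3 - 4*m^2 + m + 6) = m*(m - 3)*(m^2 - m - 2) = m*(m - 3)*(m + 1)*(m - 2)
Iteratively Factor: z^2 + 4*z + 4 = (z + 2)*(z + 2)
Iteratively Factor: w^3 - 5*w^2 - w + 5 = (w - 1)*(w^2 - 4*w - 5) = (w - 1)*(w + 1)*(w - 5)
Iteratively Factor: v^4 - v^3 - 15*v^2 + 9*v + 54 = (v - 3)*(v^3 + 2*v^2 - 9*v - 18) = (v - 3)*(v + 3)*(v^2 - v - 6) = (v - 3)^2*(v + 3)*(v + 2)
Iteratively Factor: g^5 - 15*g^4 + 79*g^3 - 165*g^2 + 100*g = (g - 1)*(g^4 - 14*g^3 + 65*g^2 - 100*g) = g*(g - 1)*(g^3 - 14*g^2 + 65*g - 100) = g*(g - 5)*(g - 1)*(g^2 - 9*g + 20) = g*(g - 5)^2*(g - 1)*(g - 4)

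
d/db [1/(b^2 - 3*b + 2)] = (3 - 2*b)/(b^2 - 3*b + 2)^2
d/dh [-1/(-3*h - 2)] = -3/(3*h + 2)^2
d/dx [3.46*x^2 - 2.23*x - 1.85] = 6.92*x - 2.23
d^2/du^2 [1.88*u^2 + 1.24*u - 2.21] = 3.76000000000000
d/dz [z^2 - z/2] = 2*z - 1/2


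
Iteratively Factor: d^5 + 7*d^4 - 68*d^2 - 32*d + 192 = (d + 3)*(d^4 + 4*d^3 - 12*d^2 - 32*d + 64) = (d - 2)*(d + 3)*(d^3 + 6*d^2 - 32) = (d - 2)*(d + 3)*(d + 4)*(d^2 + 2*d - 8) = (d - 2)*(d + 3)*(d + 4)^2*(d - 2)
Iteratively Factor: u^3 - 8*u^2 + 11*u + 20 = (u - 5)*(u^2 - 3*u - 4) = (u - 5)*(u + 1)*(u - 4)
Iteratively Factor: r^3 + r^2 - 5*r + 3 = (r - 1)*(r^2 + 2*r - 3) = (r - 1)*(r + 3)*(r - 1)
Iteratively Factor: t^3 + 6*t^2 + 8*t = (t + 4)*(t^2 + 2*t) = t*(t + 4)*(t + 2)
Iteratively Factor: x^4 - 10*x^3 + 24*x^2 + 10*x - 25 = (x - 5)*(x^3 - 5*x^2 - x + 5) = (x - 5)*(x + 1)*(x^2 - 6*x + 5) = (x - 5)*(x - 1)*(x + 1)*(x - 5)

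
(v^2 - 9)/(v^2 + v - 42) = (v^2 - 9)/(v^2 + v - 42)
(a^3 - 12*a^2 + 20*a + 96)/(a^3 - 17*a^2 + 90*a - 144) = (a + 2)/(a - 3)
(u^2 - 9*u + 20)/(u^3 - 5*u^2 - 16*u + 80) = 1/(u + 4)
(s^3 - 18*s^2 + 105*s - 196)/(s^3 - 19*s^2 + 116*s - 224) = (s - 7)/(s - 8)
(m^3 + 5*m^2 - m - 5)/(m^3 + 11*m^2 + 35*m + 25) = (m - 1)/(m + 5)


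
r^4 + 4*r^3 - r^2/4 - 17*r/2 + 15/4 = (r - 1)*(r - 1/2)*(r + 5/2)*(r + 3)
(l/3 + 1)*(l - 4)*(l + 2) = l^3/3 + l^2/3 - 14*l/3 - 8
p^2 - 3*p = p*(p - 3)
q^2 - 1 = (q - 1)*(q + 1)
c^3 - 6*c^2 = c^2*(c - 6)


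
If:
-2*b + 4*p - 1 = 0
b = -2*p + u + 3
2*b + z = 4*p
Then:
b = u/2 + 5/4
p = u/4 + 7/8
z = 1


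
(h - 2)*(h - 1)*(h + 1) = h^3 - 2*h^2 - h + 2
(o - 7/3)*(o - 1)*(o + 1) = o^3 - 7*o^2/3 - o + 7/3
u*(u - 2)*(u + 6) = u^3 + 4*u^2 - 12*u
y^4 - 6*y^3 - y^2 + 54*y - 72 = (y - 4)*(y - 3)*(y - 2)*(y + 3)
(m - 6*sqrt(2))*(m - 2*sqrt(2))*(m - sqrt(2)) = m^3 - 9*sqrt(2)*m^2 + 40*m - 24*sqrt(2)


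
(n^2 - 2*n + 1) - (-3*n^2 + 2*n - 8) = 4*n^2 - 4*n + 9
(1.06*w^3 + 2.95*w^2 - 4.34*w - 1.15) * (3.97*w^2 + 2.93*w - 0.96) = 4.2082*w^5 + 14.8173*w^4 - 9.6039*w^3 - 20.1137*w^2 + 0.796899999999999*w + 1.104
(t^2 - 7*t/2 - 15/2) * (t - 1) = t^3 - 9*t^2/2 - 4*t + 15/2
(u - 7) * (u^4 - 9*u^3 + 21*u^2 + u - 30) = u^5 - 16*u^4 + 84*u^3 - 146*u^2 - 37*u + 210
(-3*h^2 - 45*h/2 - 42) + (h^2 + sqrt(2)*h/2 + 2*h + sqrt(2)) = -2*h^2 - 41*h/2 + sqrt(2)*h/2 - 42 + sqrt(2)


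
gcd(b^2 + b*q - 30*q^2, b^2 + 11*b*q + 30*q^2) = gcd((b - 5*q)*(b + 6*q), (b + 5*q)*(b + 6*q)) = b + 6*q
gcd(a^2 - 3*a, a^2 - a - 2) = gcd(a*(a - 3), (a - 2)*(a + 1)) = 1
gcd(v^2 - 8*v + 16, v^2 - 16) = v - 4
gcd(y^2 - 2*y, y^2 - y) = y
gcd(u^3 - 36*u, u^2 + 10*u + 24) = u + 6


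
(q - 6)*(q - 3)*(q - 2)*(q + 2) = q^4 - 9*q^3 + 14*q^2 + 36*q - 72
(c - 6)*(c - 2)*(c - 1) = c^3 - 9*c^2 + 20*c - 12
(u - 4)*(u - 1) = u^2 - 5*u + 4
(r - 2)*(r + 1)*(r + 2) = r^3 + r^2 - 4*r - 4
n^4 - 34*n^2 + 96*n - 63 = (n - 3)^2*(n - 1)*(n + 7)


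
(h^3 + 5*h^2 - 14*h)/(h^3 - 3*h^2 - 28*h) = (-h^2 - 5*h + 14)/(-h^2 + 3*h + 28)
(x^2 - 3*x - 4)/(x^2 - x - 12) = (x + 1)/(x + 3)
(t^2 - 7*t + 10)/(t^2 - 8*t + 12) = (t - 5)/(t - 6)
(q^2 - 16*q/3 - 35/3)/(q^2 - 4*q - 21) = (q + 5/3)/(q + 3)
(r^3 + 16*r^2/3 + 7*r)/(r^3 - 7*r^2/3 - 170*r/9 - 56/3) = 3*r*(r + 3)/(3*r^2 - 14*r - 24)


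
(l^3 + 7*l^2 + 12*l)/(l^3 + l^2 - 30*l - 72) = l/(l - 6)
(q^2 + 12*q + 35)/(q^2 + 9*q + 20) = (q + 7)/(q + 4)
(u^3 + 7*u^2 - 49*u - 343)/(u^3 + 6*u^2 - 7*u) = (u^2 - 49)/(u*(u - 1))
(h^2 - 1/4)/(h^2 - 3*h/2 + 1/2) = (h + 1/2)/(h - 1)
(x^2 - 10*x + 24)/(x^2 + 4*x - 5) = (x^2 - 10*x + 24)/(x^2 + 4*x - 5)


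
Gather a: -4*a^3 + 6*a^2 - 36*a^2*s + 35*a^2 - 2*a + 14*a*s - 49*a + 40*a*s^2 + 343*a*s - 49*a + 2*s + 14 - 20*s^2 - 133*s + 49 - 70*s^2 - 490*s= -4*a^3 + a^2*(41 - 36*s) + a*(40*s^2 + 357*s - 100) - 90*s^2 - 621*s + 63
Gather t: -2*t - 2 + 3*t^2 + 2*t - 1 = 3*t^2 - 3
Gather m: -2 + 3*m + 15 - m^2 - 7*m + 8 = -m^2 - 4*m + 21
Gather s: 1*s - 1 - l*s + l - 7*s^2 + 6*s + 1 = l - 7*s^2 + s*(7 - l)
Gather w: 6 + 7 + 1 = 14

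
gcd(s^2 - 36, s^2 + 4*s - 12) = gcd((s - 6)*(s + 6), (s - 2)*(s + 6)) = s + 6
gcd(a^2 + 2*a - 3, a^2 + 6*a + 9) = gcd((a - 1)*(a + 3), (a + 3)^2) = a + 3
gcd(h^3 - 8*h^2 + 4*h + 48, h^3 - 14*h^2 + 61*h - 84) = h - 4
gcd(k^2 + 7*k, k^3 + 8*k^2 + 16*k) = k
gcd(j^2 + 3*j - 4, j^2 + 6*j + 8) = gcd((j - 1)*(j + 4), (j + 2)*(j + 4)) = j + 4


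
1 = 1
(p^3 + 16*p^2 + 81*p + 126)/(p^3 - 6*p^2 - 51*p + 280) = (p^2 + 9*p + 18)/(p^2 - 13*p + 40)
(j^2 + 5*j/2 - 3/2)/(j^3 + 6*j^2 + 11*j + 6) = (j - 1/2)/(j^2 + 3*j + 2)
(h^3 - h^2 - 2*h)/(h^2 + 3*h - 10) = h*(h + 1)/(h + 5)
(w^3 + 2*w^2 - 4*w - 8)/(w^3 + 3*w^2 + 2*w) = (w^2 - 4)/(w*(w + 1))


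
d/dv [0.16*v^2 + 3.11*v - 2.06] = 0.32*v + 3.11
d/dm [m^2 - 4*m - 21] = 2*m - 4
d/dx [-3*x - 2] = -3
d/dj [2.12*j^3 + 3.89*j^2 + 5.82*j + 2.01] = 6.36*j^2 + 7.78*j + 5.82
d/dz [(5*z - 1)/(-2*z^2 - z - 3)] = (-10*z^2 - 5*z + (4*z + 1)*(5*z - 1) - 15)/(2*z^2 + z + 3)^2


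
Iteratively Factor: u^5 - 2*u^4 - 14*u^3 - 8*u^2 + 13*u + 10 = (u + 1)*(u^4 - 3*u^3 - 11*u^2 + 3*u + 10) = (u - 5)*(u + 1)*(u^3 + 2*u^2 - u - 2) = (u - 5)*(u - 1)*(u + 1)*(u^2 + 3*u + 2) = (u - 5)*(u - 1)*(u + 1)^2*(u + 2)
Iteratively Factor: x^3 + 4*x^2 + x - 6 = (x - 1)*(x^2 + 5*x + 6) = (x - 1)*(x + 3)*(x + 2)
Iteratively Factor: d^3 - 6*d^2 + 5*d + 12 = (d - 4)*(d^2 - 2*d - 3) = (d - 4)*(d - 3)*(d + 1)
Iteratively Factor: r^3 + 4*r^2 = (r)*(r^2 + 4*r) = r*(r + 4)*(r)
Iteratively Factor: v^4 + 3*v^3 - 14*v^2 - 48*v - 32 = (v - 4)*(v^3 + 7*v^2 + 14*v + 8) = (v - 4)*(v + 2)*(v^2 + 5*v + 4) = (v - 4)*(v + 1)*(v + 2)*(v + 4)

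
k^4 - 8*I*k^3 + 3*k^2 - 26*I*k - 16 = (k - 8*I)*(k - I)^2*(k + 2*I)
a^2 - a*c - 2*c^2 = (a - 2*c)*(a + c)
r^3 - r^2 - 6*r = r*(r - 3)*(r + 2)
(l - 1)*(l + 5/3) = l^2 + 2*l/3 - 5/3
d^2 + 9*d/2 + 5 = (d + 2)*(d + 5/2)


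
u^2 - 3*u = u*(u - 3)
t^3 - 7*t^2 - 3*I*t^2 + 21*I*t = t*(t - 7)*(t - 3*I)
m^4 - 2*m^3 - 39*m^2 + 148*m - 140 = (m - 5)*(m - 2)^2*(m + 7)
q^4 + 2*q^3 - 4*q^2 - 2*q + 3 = (q - 1)^2*(q + 1)*(q + 3)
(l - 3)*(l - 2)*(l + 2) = l^3 - 3*l^2 - 4*l + 12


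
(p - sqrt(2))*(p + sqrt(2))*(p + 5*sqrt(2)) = p^3 + 5*sqrt(2)*p^2 - 2*p - 10*sqrt(2)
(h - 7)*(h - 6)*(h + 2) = h^3 - 11*h^2 + 16*h + 84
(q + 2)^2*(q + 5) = q^3 + 9*q^2 + 24*q + 20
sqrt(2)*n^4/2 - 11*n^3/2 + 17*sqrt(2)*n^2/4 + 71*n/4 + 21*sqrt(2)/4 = (n - 7*sqrt(2)/2)*(n - 3*sqrt(2))*(n + sqrt(2)/2)*(sqrt(2)*n/2 + 1/2)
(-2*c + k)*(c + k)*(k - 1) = -2*c^2*k + 2*c^2 - c*k^2 + c*k + k^3 - k^2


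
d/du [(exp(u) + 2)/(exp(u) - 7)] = -9*exp(u)/(exp(u) - 7)^2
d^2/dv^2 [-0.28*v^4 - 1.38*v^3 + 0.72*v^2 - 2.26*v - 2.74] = -3.36*v^2 - 8.28*v + 1.44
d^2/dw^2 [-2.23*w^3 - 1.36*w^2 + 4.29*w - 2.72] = -13.38*w - 2.72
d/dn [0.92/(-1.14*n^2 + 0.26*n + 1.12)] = (2.0976*n - 0.2392)/(-1.14*n^2 + 0.26*n + 1.12)^2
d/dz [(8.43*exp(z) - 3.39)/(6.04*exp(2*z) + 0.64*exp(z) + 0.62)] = (-50.9172*exp(2*z) + 40.9512*exp(z) + 7.3962)*exp(z)/(36.4816*exp(4*z) + 7.7312*exp(3*z) + 7.8992*exp(2*z) + 0.7936*exp(z) + 0.3844)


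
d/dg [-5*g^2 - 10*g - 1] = -10*g - 10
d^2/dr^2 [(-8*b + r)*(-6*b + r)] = 2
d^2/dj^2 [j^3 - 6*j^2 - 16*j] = 6*j - 12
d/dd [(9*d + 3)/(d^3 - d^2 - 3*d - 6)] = 3*(-6*d^3 + 2*d - 15)/(d^6 - 2*d^5 - 5*d^4 - 6*d^3 + 21*d^2 + 36*d + 36)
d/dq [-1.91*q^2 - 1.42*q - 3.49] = -3.82*q - 1.42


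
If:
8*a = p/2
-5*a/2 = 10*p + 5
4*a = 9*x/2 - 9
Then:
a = -2/65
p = -32/65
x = 1154/585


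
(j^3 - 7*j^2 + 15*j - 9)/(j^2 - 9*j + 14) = (j^3 - 7*j^2 + 15*j - 9)/(j^2 - 9*j + 14)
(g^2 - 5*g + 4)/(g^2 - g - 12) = (g - 1)/(g + 3)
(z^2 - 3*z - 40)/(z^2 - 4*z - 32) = (z + 5)/(z + 4)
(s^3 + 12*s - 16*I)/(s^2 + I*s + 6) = (s^2 + 2*I*s + 8)/(s + 3*I)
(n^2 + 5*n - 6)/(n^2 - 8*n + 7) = (n + 6)/(n - 7)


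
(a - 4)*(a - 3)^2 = a^3 - 10*a^2 + 33*a - 36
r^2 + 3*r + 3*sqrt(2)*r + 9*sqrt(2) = (r + 3)*(r + 3*sqrt(2))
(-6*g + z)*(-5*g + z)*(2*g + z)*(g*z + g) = 60*g^4*z + 60*g^4 + 8*g^3*z^2 + 8*g^3*z - 9*g^2*z^3 - 9*g^2*z^2 + g*z^4 + g*z^3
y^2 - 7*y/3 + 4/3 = (y - 4/3)*(y - 1)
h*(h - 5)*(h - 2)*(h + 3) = h^4 - 4*h^3 - 11*h^2 + 30*h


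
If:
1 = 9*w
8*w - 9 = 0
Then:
No Solution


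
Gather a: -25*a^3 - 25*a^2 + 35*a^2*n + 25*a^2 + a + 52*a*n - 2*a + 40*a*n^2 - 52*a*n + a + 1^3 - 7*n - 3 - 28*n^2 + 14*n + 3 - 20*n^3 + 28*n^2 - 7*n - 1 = -25*a^3 + 35*a^2*n + 40*a*n^2 - 20*n^3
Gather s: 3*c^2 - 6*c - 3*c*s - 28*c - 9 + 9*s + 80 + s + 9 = 3*c^2 - 34*c + s*(10 - 3*c) + 80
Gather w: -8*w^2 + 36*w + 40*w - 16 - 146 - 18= -8*w^2 + 76*w - 180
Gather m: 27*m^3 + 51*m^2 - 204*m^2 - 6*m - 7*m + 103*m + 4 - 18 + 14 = 27*m^3 - 153*m^2 + 90*m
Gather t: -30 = -30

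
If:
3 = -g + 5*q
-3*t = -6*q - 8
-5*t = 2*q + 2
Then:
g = -169/18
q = -23/18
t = 1/9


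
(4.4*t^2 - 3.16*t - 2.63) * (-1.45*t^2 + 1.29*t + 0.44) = -6.38*t^4 + 10.258*t^3 + 1.6731*t^2 - 4.7831*t - 1.1572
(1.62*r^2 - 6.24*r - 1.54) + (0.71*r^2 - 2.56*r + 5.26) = 2.33*r^2 - 8.8*r + 3.72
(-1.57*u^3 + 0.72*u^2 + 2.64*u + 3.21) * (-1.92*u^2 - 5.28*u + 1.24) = 3.0144*u^5 + 6.9072*u^4 - 10.8172*u^3 - 19.2096*u^2 - 13.6752*u + 3.9804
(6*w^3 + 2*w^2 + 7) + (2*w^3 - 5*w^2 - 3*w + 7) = 8*w^3 - 3*w^2 - 3*w + 14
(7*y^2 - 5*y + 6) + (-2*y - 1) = 7*y^2 - 7*y + 5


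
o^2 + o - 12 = (o - 3)*(o + 4)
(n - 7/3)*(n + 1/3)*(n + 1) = n^3 - n^2 - 25*n/9 - 7/9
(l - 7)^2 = l^2 - 14*l + 49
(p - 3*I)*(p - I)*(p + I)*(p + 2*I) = p^4 - I*p^3 + 7*p^2 - I*p + 6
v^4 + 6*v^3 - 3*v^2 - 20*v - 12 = (v - 2)*(v + 1)^2*(v + 6)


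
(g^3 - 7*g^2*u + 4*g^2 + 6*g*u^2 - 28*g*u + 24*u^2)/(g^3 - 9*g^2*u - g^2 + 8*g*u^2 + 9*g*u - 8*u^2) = (-g^2 + 6*g*u - 4*g + 24*u)/(-g^2 + 8*g*u + g - 8*u)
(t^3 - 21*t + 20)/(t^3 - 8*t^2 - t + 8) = (t^2 + t - 20)/(t^2 - 7*t - 8)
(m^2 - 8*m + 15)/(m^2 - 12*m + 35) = (m - 3)/(m - 7)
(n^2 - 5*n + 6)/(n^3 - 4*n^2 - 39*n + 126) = (n - 2)/(n^2 - n - 42)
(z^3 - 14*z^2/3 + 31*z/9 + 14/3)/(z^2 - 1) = (9*z^3 - 42*z^2 + 31*z + 42)/(9*(z^2 - 1))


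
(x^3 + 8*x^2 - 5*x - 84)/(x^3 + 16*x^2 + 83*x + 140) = (x - 3)/(x + 5)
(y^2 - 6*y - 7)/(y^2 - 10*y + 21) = (y + 1)/(y - 3)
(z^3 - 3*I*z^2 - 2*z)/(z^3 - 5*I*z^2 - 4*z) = (z - 2*I)/(z - 4*I)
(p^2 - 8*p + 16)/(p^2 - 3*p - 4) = (p - 4)/(p + 1)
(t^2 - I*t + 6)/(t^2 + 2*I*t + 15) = (t + 2*I)/(t + 5*I)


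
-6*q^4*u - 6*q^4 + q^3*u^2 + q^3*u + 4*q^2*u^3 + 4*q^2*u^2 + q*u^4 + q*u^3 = (-q + u)*(2*q + u)*(3*q + u)*(q*u + q)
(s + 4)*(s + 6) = s^2 + 10*s + 24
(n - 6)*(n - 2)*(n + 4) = n^3 - 4*n^2 - 20*n + 48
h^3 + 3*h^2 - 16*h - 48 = (h - 4)*(h + 3)*(h + 4)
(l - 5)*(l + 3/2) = l^2 - 7*l/2 - 15/2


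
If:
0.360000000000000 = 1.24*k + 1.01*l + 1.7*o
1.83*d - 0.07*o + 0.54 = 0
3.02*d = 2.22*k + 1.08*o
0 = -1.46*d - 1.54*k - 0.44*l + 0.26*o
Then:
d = -0.31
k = -0.19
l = 1.41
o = -0.49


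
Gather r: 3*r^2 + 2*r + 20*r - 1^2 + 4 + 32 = 3*r^2 + 22*r + 35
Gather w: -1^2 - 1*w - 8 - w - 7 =-2*w - 16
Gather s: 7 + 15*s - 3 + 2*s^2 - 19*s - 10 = 2*s^2 - 4*s - 6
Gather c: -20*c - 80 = -20*c - 80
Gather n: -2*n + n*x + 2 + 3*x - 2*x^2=n*(x - 2) - 2*x^2 + 3*x + 2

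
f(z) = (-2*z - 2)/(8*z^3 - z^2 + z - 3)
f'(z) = (-2*z - 2)*(-24*z^2 + 2*z - 1)/(8*z^3 - z^2 + z - 3)^2 - 2/(8*z^3 - z^2 + z - 3) = 2*(-8*z^3 + z^2 - z + (z + 1)*(24*z^2 - 2*z + 1) + 3)/(8*z^3 - z^2 + z - 3)^2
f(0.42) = 1.31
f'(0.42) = 3.59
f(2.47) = -0.06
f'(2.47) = 0.06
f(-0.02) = 0.65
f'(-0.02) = 0.89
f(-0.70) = 0.09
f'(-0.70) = 0.47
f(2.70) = -0.05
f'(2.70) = 0.04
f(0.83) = -2.13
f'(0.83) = 18.58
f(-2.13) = -0.03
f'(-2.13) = -0.01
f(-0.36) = 0.33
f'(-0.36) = 0.93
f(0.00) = 0.67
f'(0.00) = 0.89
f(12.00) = 0.00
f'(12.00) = 0.00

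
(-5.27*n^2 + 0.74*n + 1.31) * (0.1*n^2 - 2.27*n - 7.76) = -0.527*n^4 + 12.0369*n^3 + 39.3464*n^2 - 8.7161*n - 10.1656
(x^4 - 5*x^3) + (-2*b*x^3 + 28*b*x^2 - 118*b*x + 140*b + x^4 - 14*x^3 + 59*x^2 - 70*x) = -2*b*x^3 + 28*b*x^2 - 118*b*x + 140*b + 2*x^4 - 19*x^3 + 59*x^2 - 70*x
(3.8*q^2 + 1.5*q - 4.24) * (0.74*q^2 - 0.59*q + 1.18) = 2.812*q^4 - 1.132*q^3 + 0.4614*q^2 + 4.2716*q - 5.0032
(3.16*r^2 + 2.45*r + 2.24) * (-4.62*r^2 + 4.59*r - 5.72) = -14.5992*r^4 + 3.1854*r^3 - 17.1785*r^2 - 3.7324*r - 12.8128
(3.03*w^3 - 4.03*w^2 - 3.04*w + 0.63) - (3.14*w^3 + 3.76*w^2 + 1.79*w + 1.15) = -0.11*w^3 - 7.79*w^2 - 4.83*w - 0.52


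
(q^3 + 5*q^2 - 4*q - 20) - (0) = q^3 + 5*q^2 - 4*q - 20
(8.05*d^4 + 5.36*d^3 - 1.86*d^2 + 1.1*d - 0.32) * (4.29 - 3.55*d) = -28.5775*d^5 + 15.5065*d^4 + 29.5974*d^3 - 11.8844*d^2 + 5.855*d - 1.3728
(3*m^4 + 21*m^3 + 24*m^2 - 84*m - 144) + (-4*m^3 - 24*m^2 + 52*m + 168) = 3*m^4 + 17*m^3 - 32*m + 24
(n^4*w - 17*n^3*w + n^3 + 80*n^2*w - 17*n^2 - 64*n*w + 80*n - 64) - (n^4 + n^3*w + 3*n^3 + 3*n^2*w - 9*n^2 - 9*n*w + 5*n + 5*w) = n^4*w - n^4 - 18*n^3*w - 2*n^3 + 77*n^2*w - 8*n^2 - 55*n*w + 75*n - 5*w - 64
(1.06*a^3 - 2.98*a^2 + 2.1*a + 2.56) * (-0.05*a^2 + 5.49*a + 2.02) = -0.053*a^5 + 5.9684*a^4 - 14.324*a^3 + 5.3814*a^2 + 18.2964*a + 5.1712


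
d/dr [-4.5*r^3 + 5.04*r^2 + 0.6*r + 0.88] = -13.5*r^2 + 10.08*r + 0.6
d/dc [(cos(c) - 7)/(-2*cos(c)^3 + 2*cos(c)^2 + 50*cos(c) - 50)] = (-31*cos(c)/2 + 11*cos(2*c) - cos(3*c)/2 - 139)*sin(c)/(2*(cos(c)^3 - cos(c)^2 - 25*cos(c) + 25)^2)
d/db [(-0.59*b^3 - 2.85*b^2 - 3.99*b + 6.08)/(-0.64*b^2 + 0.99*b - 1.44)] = (0.3776*b^4 - 1.1682*b^3 - 2.8263*b^2 + 15.9904*b - 0.273599999999999)/(0.4096*b^4 - 1.2672*b^3 + 2.8233*b^2 - 2.8512*b + 2.0736)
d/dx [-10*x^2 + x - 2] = 1 - 20*x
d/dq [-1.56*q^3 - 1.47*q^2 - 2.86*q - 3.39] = -4.68*q^2 - 2.94*q - 2.86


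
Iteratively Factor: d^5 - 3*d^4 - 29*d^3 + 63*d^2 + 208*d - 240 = (d + 3)*(d^4 - 6*d^3 - 11*d^2 + 96*d - 80) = (d - 5)*(d + 3)*(d^3 - d^2 - 16*d + 16) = (d - 5)*(d + 3)*(d + 4)*(d^2 - 5*d + 4) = (d - 5)*(d - 1)*(d + 3)*(d + 4)*(d - 4)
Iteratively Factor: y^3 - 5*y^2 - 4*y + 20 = (y - 5)*(y^2 - 4) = (y - 5)*(y + 2)*(y - 2)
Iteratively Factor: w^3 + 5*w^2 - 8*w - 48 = (w + 4)*(w^2 + w - 12) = (w - 3)*(w + 4)*(w + 4)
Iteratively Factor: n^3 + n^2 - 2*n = (n - 1)*(n^2 + 2*n) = (n - 1)*(n + 2)*(n)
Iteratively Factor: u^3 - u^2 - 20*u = (u + 4)*(u^2 - 5*u) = (u - 5)*(u + 4)*(u)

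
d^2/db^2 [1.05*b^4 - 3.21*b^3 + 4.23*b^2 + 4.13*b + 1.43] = 12.6*b^2 - 19.26*b + 8.46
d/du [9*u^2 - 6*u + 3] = 18*u - 6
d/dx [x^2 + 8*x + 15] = 2*x + 8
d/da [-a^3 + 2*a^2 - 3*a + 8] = -3*a^2 + 4*a - 3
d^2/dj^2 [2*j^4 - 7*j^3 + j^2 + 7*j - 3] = 24*j^2 - 42*j + 2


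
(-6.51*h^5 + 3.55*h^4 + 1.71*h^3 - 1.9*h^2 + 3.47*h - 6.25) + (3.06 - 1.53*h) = -6.51*h^5 + 3.55*h^4 + 1.71*h^3 - 1.9*h^2 + 1.94*h - 3.19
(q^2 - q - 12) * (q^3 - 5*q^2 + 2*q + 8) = q^5 - 6*q^4 - 5*q^3 + 66*q^2 - 32*q - 96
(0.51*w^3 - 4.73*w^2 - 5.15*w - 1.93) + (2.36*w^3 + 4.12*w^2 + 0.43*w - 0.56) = 2.87*w^3 - 0.61*w^2 - 4.72*w - 2.49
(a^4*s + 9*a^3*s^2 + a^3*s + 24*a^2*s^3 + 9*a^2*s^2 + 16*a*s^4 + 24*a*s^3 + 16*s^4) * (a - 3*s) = a^5*s + 6*a^4*s^2 + a^4*s - 3*a^3*s^3 + 6*a^3*s^2 - 56*a^2*s^4 - 3*a^2*s^3 - 48*a*s^5 - 56*a*s^4 - 48*s^5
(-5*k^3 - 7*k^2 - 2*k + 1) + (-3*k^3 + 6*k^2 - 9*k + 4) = -8*k^3 - k^2 - 11*k + 5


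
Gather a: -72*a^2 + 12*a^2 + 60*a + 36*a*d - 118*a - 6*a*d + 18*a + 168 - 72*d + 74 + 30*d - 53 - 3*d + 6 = -60*a^2 + a*(30*d - 40) - 45*d + 195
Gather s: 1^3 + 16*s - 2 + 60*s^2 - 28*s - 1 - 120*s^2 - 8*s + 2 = -60*s^2 - 20*s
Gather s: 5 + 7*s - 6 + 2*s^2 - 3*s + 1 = 2*s^2 + 4*s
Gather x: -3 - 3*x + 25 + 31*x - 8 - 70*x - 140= -42*x - 126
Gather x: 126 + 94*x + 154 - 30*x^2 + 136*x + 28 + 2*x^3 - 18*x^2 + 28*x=2*x^3 - 48*x^2 + 258*x + 308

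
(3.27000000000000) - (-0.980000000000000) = 4.25000000000000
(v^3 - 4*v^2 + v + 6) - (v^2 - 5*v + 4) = v^3 - 5*v^2 + 6*v + 2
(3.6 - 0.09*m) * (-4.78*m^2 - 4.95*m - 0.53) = 0.4302*m^3 - 16.7625*m^2 - 17.7723*m - 1.908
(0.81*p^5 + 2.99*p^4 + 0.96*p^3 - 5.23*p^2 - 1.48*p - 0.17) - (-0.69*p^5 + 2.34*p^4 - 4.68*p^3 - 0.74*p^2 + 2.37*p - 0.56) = 1.5*p^5 + 0.65*p^4 + 5.64*p^3 - 4.49*p^2 - 3.85*p + 0.39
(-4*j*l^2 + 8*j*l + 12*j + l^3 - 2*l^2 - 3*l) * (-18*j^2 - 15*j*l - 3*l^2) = 72*j^3*l^2 - 144*j^3*l - 216*j^3 + 42*j^2*l^3 - 84*j^2*l^2 - 126*j^2*l - 3*j*l^4 + 6*j*l^3 + 9*j*l^2 - 3*l^5 + 6*l^4 + 9*l^3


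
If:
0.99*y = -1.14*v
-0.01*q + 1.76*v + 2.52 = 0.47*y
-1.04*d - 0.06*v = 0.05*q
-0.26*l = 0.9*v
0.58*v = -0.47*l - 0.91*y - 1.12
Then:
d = -18.06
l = -1.85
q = 375.04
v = 0.53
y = -0.62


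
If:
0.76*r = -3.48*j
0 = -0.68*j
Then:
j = 0.00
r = 0.00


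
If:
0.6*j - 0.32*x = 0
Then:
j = 0.533333333333333*x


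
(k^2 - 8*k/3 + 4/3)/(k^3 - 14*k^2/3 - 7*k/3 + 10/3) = (k - 2)/(k^2 - 4*k - 5)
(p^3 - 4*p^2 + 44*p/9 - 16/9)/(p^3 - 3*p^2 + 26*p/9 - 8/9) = (p - 2)/(p - 1)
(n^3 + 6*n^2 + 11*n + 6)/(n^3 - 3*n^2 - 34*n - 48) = (n + 1)/(n - 8)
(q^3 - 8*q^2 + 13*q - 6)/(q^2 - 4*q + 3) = (q^2 - 7*q + 6)/(q - 3)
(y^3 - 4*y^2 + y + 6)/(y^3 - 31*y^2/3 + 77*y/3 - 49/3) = 3*(y^3 - 4*y^2 + y + 6)/(3*y^3 - 31*y^2 + 77*y - 49)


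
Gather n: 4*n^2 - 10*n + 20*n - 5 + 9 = 4*n^2 + 10*n + 4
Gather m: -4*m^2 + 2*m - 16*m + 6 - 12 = -4*m^2 - 14*m - 6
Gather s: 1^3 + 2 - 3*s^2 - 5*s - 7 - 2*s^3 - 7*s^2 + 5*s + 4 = -2*s^3 - 10*s^2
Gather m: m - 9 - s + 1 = m - s - 8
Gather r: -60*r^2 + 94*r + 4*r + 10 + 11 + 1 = -60*r^2 + 98*r + 22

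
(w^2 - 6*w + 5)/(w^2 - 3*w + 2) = (w - 5)/(w - 2)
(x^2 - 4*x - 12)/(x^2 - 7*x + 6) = (x + 2)/(x - 1)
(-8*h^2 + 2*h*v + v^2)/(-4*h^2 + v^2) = (4*h + v)/(2*h + v)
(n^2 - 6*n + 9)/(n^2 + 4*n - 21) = (n - 3)/(n + 7)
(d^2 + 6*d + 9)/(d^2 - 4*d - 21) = (d + 3)/(d - 7)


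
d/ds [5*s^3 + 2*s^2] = s*(15*s + 4)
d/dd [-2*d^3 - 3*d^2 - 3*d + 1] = -6*d^2 - 6*d - 3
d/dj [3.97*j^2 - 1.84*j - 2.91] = 7.94*j - 1.84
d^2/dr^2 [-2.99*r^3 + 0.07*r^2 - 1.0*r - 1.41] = 0.14 - 17.94*r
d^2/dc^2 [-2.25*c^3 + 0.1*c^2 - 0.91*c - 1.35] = 0.2 - 13.5*c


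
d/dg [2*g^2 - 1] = 4*g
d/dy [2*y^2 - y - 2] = 4*y - 1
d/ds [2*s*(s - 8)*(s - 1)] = 6*s^2 - 36*s + 16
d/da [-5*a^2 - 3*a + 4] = -10*a - 3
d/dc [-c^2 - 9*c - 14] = -2*c - 9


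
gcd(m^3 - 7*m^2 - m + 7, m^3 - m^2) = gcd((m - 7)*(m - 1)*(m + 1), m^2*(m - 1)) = m - 1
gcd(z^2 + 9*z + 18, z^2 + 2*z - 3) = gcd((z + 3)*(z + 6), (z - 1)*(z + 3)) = z + 3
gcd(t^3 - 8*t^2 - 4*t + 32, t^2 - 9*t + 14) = t - 2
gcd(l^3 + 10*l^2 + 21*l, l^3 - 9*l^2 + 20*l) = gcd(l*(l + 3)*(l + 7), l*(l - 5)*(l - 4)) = l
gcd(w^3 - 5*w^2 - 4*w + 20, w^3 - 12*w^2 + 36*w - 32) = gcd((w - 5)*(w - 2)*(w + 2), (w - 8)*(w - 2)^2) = w - 2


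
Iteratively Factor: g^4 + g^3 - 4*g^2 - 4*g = (g - 2)*(g^3 + 3*g^2 + 2*g) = g*(g - 2)*(g^2 + 3*g + 2) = g*(g - 2)*(g + 1)*(g + 2)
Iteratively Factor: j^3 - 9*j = (j + 3)*(j^2 - 3*j) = (j - 3)*(j + 3)*(j)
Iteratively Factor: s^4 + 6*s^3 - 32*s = (s + 4)*(s^3 + 2*s^2 - 8*s) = (s + 4)^2*(s^2 - 2*s) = (s - 2)*(s + 4)^2*(s)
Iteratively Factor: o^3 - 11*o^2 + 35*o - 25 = (o - 5)*(o^2 - 6*o + 5) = (o - 5)^2*(o - 1)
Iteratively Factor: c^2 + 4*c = (c)*(c + 4)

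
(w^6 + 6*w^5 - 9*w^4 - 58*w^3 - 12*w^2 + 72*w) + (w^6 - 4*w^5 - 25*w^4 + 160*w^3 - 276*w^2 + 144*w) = 2*w^6 + 2*w^5 - 34*w^4 + 102*w^3 - 288*w^2 + 216*w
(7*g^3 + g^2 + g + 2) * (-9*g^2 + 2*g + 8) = -63*g^5 + 5*g^4 + 49*g^3 - 8*g^2 + 12*g + 16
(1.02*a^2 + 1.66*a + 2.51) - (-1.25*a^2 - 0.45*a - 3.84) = 2.27*a^2 + 2.11*a + 6.35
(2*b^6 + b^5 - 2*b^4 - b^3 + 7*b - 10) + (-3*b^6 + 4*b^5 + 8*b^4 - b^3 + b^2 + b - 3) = -b^6 + 5*b^5 + 6*b^4 - 2*b^3 + b^2 + 8*b - 13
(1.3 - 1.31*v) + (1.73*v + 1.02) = 0.42*v + 2.32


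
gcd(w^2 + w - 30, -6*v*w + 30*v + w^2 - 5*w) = w - 5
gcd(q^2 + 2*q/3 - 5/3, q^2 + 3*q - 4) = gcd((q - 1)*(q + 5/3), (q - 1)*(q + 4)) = q - 1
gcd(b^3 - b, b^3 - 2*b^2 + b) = b^2 - b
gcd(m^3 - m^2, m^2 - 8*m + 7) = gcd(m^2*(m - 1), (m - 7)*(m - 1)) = m - 1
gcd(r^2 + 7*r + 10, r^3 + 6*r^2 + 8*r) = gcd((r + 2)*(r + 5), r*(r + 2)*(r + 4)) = r + 2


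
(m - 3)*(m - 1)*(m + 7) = m^3 + 3*m^2 - 25*m + 21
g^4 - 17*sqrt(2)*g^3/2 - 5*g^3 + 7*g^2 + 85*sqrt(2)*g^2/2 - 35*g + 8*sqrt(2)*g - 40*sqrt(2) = (g - 5)*(g - 8*sqrt(2))*(g - sqrt(2))*(g + sqrt(2)/2)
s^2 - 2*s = s*(s - 2)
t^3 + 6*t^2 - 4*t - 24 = (t - 2)*(t + 2)*(t + 6)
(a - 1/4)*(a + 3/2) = a^2 + 5*a/4 - 3/8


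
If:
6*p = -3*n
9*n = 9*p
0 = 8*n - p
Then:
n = 0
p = 0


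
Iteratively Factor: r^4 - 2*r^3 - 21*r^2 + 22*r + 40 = (r + 1)*(r^3 - 3*r^2 - 18*r + 40) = (r - 2)*(r + 1)*(r^2 - r - 20) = (r - 2)*(r + 1)*(r + 4)*(r - 5)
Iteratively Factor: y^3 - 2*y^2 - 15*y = (y)*(y^2 - 2*y - 15) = y*(y + 3)*(y - 5)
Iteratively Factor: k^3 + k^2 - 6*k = (k)*(k^2 + k - 6) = k*(k - 2)*(k + 3)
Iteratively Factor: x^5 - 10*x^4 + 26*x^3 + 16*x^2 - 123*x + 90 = (x - 3)*(x^4 - 7*x^3 + 5*x^2 + 31*x - 30) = (x - 3)*(x + 2)*(x^3 - 9*x^2 + 23*x - 15) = (x - 3)*(x - 1)*(x + 2)*(x^2 - 8*x + 15) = (x - 5)*(x - 3)*(x - 1)*(x + 2)*(x - 3)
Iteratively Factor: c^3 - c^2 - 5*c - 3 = (c + 1)*(c^2 - 2*c - 3) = (c + 1)^2*(c - 3)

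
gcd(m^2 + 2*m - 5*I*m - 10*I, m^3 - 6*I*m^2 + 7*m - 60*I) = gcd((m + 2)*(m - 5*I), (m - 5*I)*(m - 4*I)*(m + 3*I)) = m - 5*I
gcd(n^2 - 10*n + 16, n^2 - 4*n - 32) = n - 8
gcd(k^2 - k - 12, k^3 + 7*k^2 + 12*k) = k + 3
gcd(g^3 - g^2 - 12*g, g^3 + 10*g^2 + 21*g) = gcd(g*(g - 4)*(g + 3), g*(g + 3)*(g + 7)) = g^2 + 3*g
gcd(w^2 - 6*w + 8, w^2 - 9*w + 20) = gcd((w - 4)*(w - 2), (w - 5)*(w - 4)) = w - 4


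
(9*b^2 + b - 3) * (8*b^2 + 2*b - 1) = 72*b^4 + 26*b^3 - 31*b^2 - 7*b + 3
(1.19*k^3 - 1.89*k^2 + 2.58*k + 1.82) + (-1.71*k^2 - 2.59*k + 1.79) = 1.19*k^3 - 3.6*k^2 - 0.00999999999999979*k + 3.61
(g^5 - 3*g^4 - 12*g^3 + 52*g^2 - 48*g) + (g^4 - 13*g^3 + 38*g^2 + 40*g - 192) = g^5 - 2*g^4 - 25*g^3 + 90*g^2 - 8*g - 192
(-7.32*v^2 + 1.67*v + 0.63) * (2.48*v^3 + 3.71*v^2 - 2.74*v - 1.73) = -18.1536*v^5 - 23.0156*v^4 + 27.8149*v^3 + 10.4251*v^2 - 4.6153*v - 1.0899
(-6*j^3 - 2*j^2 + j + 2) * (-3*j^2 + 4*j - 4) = 18*j^5 - 18*j^4 + 13*j^3 + 6*j^2 + 4*j - 8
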